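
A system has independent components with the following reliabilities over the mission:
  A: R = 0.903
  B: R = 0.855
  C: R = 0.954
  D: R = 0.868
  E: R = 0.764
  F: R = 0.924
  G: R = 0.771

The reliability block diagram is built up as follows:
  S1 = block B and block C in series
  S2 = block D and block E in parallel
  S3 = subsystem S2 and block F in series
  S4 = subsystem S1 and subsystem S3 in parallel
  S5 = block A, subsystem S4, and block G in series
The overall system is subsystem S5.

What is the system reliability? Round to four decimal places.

0.6828

Series (B and C): 0.855000 × 0.954000 = 0.815670
Parallel (D and E): 1 − (1 − 0.868000)(1 − 0.764000) = 0.968848
Series ([0.968848] and F): 0.968848 × 0.924000 = 0.895216
Parallel ([0.815670] and [0.895216]): 1 − (1 − 0.815670)(1 − 0.895216) = 0.980685
Series (A, [0.980685], and G): 0.903000 × 0.980685 × 0.771000 = 0.6828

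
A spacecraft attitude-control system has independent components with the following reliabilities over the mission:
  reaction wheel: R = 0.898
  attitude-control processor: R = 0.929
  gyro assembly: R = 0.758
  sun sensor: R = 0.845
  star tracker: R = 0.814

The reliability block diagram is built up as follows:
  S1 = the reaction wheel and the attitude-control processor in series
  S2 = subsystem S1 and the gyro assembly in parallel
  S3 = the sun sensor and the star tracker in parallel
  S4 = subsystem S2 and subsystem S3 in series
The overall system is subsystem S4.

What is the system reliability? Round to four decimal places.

Series (reaction wheel and attitude-control processor): 0.898000 × 0.929000 = 0.834242
Parallel ([0.834242] and gyro assembly): 1 − (1 − 0.834242)(1 − 0.758000) = 0.959887
Parallel (sun sensor and star tracker): 1 − (1 − 0.845000)(1 − 0.814000) = 0.971170
Series ([0.959887] and [0.971170]): 0.959887 × 0.971170 = 0.9322

0.9322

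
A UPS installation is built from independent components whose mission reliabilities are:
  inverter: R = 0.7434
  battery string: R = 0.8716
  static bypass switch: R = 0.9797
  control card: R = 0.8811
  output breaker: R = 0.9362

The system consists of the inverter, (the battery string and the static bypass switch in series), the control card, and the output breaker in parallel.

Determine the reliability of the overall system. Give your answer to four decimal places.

0.9997

Series (battery string and static bypass switch): 0.871600 × 0.979700 = 0.853907
Parallel (inverter, [0.853907], control card, and output breaker): 1 − (1 − 0.743400)(1 − 0.853907)(1 − 0.881100)(1 − 0.936200) = 0.9997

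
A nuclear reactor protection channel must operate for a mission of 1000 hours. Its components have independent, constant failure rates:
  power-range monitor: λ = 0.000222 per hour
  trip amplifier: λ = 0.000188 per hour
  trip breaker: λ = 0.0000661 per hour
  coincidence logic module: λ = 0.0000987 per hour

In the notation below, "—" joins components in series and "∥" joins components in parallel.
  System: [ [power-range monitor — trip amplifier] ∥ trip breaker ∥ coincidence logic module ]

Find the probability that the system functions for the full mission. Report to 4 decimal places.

R(power-range monitor) = exp(−0.000222 × 1000) = 0.800915
R(trip amplifier) = exp(−0.000188 × 1000) = 0.828615
R(trip breaker) = exp(−0.0000661 × 1000) = 0.936037
R(coincidence logic module) = exp(−0.0000987 × 1000) = 0.906014
Series (power-range monitor and trip amplifier): 0.800915 × 0.828615 = 0.663650
Parallel ([0.663650], trip breaker, and coincidence logic module): 1 − (1 − 0.663650)(1 − 0.936037)(1 − 0.906014) = 0.9980

0.9980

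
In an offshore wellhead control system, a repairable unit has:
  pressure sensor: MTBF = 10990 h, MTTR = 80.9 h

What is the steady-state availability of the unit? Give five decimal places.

A(pressure sensor) = MTBF/(MTBF+MTTR) = 10990/(10990+80.9) = 0.99269

0.99269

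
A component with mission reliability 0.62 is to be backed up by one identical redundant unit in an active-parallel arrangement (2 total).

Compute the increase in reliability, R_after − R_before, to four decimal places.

R_before = 0.62
R_after = 1 − (1 − 0.62)^2 = 0.8556
ΔR = 0.8556 − 0.62 = 0.2356

0.2356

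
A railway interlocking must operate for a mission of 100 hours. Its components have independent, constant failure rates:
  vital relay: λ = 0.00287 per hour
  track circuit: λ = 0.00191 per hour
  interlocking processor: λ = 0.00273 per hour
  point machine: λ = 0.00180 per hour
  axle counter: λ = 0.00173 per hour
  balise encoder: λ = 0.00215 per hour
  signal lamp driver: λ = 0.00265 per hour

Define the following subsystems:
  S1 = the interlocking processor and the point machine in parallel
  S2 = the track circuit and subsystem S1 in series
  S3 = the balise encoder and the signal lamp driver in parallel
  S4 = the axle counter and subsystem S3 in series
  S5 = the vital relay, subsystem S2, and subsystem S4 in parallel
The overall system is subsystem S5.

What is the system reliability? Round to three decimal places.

0.990

R(vital relay) = exp(−0.00287 × 100) = 0.75051
R(track circuit) = exp(−0.00191 × 100) = 0.82613
R(interlocking processor) = exp(−0.00273 × 100) = 0.76109
R(point machine) = exp(−0.00180 × 100) = 0.83527
R(axle counter) = exp(−0.00173 × 100) = 0.84114
R(balise encoder) = exp(−0.00215 × 100) = 0.80654
R(signal lamp driver) = exp(−0.00265 × 100) = 0.76721
Parallel (interlocking processor and point machine): 1 − (1 − 0.76109)(1 − 0.83527) = 0.96064
Series (track circuit and [0.96064]): 0.82613 × 0.96064 = 0.79361
Parallel (balise encoder and signal lamp driver): 1 − (1 − 0.80654)(1 − 0.76721) = 0.95496
Series (axle counter and [0.95496]): 0.84114 × 0.95496 = 0.80326
Parallel (vital relay, [0.79361], and [0.80326]): 1 − (1 − 0.75051)(1 − 0.79361)(1 − 0.80326) = 0.990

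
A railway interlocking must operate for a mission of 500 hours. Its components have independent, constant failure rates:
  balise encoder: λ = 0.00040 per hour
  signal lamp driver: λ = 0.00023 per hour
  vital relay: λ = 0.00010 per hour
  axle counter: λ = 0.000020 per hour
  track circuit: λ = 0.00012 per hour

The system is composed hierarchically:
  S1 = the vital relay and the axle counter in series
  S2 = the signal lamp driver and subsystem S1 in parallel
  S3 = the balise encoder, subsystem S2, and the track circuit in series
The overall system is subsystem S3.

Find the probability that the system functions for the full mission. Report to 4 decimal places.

R(balise encoder) = exp(−0.00040 × 500) = 0.818731
R(signal lamp driver) = exp(−0.00023 × 500) = 0.891366
R(vital relay) = exp(−0.00010 × 500) = 0.951229
R(axle counter) = exp(−0.000020 × 500) = 0.990050
R(track circuit) = exp(−0.00012 × 500) = 0.941765
Series (vital relay and axle counter): 0.951229 × 0.990050 = 0.941764
Parallel (signal lamp driver and [0.941764]): 1 − (1 − 0.891366)(1 − 0.941764) = 0.993674
Series (balise encoder, [0.993674], and track circuit): 0.818731 × 0.993674 × 0.941765 = 0.7662

0.7662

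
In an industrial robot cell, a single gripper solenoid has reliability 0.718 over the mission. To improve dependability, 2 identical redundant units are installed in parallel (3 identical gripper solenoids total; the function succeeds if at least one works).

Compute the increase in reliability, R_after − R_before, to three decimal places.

0.260

R_before = 0.718
R_after = 1 − (1 − 0.718)^3 = 0.978
ΔR = 0.978 − 0.718 = 0.260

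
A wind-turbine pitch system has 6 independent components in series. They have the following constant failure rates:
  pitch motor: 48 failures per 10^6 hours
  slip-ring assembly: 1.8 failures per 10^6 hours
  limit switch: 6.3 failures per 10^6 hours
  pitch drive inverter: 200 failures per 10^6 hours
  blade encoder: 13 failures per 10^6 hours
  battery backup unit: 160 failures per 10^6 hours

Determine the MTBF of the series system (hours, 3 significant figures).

Series of exponential components: λ_sys = Σ λ_i
λ_sys = 0.000048 + 0.0000018 + 0.0000063 + 0.00020 + 0.000013 + 0.00016 = 4.2910e-04 /h
MTBF = 1 / λ_sys = 2330 h

2330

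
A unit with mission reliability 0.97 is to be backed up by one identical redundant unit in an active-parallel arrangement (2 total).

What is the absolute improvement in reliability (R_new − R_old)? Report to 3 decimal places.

0.029

R_before = 0.97
R_after = 1 − (1 − 0.97)^2 = 0.999
ΔR = 0.999 − 0.97 = 0.029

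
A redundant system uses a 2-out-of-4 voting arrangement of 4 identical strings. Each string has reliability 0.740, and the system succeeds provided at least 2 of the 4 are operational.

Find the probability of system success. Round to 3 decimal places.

R = Σ_{i=2}^{4} C(4,i) p^i (1−p)^{4−i} with p = 0.740
C(4,2)·0.740^2·0.260^2 = 0.22211
C(4,3)·0.740^3·0.260^1 = 0.42143
C(4,4)·0.740^4·0.260^0 = 0.29987
Sum = 0.943

0.943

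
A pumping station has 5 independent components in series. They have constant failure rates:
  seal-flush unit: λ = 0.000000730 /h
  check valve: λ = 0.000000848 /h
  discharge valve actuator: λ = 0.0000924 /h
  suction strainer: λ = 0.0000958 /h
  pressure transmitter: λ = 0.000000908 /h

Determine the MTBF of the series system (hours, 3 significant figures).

Series of exponential components: λ_sys = Σ λ_i
λ_sys = 0.000000730 + 0.000000848 + 0.0000924 + 0.0000958 + 0.000000908 = 1.9069e-04 /h
MTBF = 1 / λ_sys = 5240 h

5240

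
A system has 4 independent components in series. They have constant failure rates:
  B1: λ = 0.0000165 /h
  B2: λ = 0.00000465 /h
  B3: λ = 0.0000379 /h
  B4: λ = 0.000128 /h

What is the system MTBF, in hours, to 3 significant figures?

5350

Series of exponential components: λ_sys = Σ λ_i
λ_sys = 0.0000165 + 0.00000465 + 0.0000379 + 0.000128 = 1.8705e-04 /h
MTBF = 1 / λ_sys = 5350 h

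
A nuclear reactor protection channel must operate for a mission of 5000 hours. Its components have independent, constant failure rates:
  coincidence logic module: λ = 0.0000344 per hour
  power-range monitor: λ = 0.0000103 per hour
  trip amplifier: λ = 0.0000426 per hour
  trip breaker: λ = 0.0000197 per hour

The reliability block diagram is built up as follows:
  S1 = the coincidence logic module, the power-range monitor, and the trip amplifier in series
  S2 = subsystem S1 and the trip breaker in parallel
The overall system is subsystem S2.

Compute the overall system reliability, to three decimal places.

R(coincidence logic module) = exp(−0.0000344 × 5000) = 0.84198
R(power-range monitor) = exp(−0.0000103 × 5000) = 0.94980
R(trip amplifier) = exp(−0.0000426 × 5000) = 0.80816
R(trip breaker) = exp(−0.0000197 × 5000) = 0.90620
Series (coincidence logic module, power-range monitor, and trip amplifier): 0.84198 × 0.94980 × 0.80816 = 0.64630
Parallel ([0.64630] and trip breaker): 1 − (1 − 0.64630)(1 − 0.90620) = 0.967

0.967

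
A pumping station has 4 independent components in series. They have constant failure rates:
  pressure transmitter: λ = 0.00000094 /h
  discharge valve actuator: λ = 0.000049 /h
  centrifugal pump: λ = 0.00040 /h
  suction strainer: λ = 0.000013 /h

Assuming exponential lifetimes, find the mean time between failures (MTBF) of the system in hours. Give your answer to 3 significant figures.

Series of exponential components: λ_sys = Σ λ_i
λ_sys = 0.00000094 + 0.000049 + 0.00040 + 0.000013 = 4.6294e-04 /h
MTBF = 1 / λ_sys = 2160 h

2160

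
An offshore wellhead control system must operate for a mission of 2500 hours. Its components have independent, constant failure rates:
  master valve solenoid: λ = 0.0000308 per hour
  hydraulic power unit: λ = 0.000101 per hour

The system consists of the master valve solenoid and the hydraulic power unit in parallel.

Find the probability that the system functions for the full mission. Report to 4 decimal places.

R(master valve solenoid) = exp(−0.0000308 × 2500) = 0.925890
R(hydraulic power unit) = exp(−0.000101 × 2500) = 0.776856
Parallel (master valve solenoid and hydraulic power unit): 1 − (1 − 0.925890)(1 − 0.776856) = 0.9835

0.9835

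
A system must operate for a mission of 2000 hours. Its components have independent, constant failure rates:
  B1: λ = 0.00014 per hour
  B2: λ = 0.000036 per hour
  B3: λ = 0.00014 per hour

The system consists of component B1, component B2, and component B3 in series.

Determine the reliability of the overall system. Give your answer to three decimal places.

R(B1) = exp(−0.00014 × 2000) = 0.75578
R(B2) = exp(−0.000036 × 2000) = 0.93053
R(B3) = exp(−0.00014 × 2000) = 0.75578
Series (B1, B2, and B3): 0.75578 × 0.93053 × 0.75578 = 0.532

0.532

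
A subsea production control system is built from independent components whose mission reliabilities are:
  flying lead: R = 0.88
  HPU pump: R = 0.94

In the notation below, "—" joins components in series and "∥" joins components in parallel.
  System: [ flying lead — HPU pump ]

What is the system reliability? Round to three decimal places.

Series (flying lead and HPU pump): 0.88000 × 0.94000 = 0.827

0.827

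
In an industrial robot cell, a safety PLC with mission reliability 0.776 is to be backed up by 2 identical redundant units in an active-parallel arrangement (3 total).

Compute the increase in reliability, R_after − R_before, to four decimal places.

R_before = 0.776
R_after = 1 − (1 − 0.776)^3 = 0.9888
ΔR = 0.9888 − 0.776 = 0.2128

0.2128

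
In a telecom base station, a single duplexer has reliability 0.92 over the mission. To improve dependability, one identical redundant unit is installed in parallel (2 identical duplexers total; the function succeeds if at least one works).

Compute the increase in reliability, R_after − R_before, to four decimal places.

R_before = 0.92
R_after = 1 − (1 − 0.92)^2 = 0.9936
ΔR = 0.9936 − 0.92 = 0.0736

0.0736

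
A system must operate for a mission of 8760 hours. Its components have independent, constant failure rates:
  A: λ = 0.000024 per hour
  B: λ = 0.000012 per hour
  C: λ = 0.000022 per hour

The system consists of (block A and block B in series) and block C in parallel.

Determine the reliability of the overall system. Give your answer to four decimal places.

R(A) = exp(−0.000024 × 8760) = 0.810390
R(B) = exp(−0.000012 × 8760) = 0.900216
R(C) = exp(−0.000022 × 8760) = 0.824713
Series (A and B): 0.810390 × 0.900216 = 0.729526
Parallel ([0.729526] and C): 1 − (1 − 0.729526)(1 − 0.824713) = 0.9526

0.9526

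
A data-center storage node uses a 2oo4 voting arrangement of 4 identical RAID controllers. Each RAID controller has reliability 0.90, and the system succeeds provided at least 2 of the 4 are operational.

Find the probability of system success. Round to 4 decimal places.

R = Σ_{i=2}^{4} C(4,i) p^i (1−p)^{4−i} with p = 0.90
C(4,2)·0.90^2·0.10^2 = 0.048600
C(4,3)·0.90^3·0.10^1 = 0.291600
C(4,4)·0.90^4·0.10^0 = 0.656100
Sum = 0.9963

0.9963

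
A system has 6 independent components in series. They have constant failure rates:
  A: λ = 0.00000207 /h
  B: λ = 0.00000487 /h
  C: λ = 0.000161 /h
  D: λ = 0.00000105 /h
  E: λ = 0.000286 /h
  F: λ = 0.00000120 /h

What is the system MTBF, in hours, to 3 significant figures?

Series of exponential components: λ_sys = Σ λ_i
λ_sys = 0.00000207 + 0.00000487 + 0.000161 + 0.00000105 + 0.000286 + 0.00000120 = 4.5619e-04 /h
MTBF = 1 / λ_sys = 2190 h

2190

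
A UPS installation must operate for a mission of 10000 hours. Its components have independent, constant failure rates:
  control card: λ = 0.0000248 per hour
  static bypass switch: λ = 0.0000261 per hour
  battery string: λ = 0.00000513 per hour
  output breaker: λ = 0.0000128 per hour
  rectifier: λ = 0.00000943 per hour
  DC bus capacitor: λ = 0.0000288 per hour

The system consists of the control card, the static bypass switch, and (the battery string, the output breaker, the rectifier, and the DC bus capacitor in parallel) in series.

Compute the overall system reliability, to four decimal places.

R(control card) = exp(−0.0000248 × 10000) = 0.780360
R(static bypass switch) = exp(−0.0000261 × 10000) = 0.770281
R(battery string) = exp(−0.00000513 × 10000) = 0.949994
R(output breaker) = exp(−0.0000128 × 10000) = 0.879853
R(rectifier) = exp(−0.00000943 × 10000) = 0.910010
R(DC bus capacitor) = exp(−0.0000288 × 10000) = 0.749762
Parallel (battery string, output breaker, rectifier, and DC bus capacitor): 1 − (1 − 0.949994)(1 − 0.879853)(1 − 0.910010)(1 − 0.749762) = 0.999865
Series (control card, static bypass switch, and [0.999865]): 0.780360 × 0.770281 × 0.999865 = 0.6010

0.6010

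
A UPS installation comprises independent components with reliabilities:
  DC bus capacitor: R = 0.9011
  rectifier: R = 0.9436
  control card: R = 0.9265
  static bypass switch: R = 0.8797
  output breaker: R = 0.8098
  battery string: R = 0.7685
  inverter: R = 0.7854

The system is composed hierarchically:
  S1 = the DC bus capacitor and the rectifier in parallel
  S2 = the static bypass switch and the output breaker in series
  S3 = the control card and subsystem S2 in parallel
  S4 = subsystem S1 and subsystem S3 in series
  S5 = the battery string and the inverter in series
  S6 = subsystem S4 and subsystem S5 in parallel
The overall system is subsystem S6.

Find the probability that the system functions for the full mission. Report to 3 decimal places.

0.989

Parallel (DC bus capacitor and rectifier): 1 − (1 − 0.90110)(1 − 0.94360) = 0.99442
Series (static bypass switch and output breaker): 0.87970 × 0.80980 = 0.71238
Parallel (control card and [0.71238]): 1 − (1 − 0.92650)(1 − 0.71238) = 0.97886
Series ([0.99442] and [0.97886]): 0.99442 × 0.97886 = 0.97340
Series (battery string and inverter): 0.76850 × 0.78540 = 0.60358
Parallel ([0.97340] and [0.60358]): 1 − (1 − 0.97340)(1 − 0.60358) = 0.989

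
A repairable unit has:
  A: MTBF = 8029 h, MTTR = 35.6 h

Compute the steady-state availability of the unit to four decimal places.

0.9956

A(A) = MTBF/(MTBF+MTTR) = 8029/(8029+35.6) = 0.9956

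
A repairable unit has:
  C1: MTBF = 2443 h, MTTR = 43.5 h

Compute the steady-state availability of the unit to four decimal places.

A(C1) = MTBF/(MTBF+MTTR) = 2443/(2443+43.5) = 0.9825

0.9825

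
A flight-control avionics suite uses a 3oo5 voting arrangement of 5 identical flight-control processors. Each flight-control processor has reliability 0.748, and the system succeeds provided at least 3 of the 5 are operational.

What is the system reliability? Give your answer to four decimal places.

R = Σ_{i=3}^{5} C(5,i) p^i (1−p)^{5−i} with p = 0.748
C(5,3)·0.748^3·0.252^2 = 0.265770
C(5,4)·0.748^4·0.252^1 = 0.394436
C(5,5)·0.748^5·0.252^0 = 0.234157
Sum = 0.8944

0.8944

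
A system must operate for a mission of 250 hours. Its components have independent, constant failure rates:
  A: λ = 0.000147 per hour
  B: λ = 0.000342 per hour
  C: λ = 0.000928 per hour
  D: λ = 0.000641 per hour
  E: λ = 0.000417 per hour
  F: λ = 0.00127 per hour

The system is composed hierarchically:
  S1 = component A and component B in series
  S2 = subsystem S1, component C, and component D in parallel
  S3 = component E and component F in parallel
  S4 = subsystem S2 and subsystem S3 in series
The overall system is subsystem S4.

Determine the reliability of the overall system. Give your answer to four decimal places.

0.9696

R(A) = exp(−0.000147 × 250) = 0.963917
R(B) = exp(−0.000342 × 250) = 0.918053
R(C) = exp(−0.000928 × 250) = 0.792946
R(D) = exp(−0.000641 × 250) = 0.851931
R(E) = exp(−0.000417 × 250) = 0.901000
R(F) = exp(−0.00127 × 250) = 0.727967
Series (A and B): 0.963917 × 0.918053 = 0.884927
Parallel ([0.884927], C, and D): 1 − (1 − 0.884927)(1 − 0.792946)(1 − 0.851931) = 0.996472
Parallel (E and F): 1 − (1 − 0.901000)(1 − 0.727967) = 0.973069
Series ([0.996472] and [0.973069]): 0.996472 × 0.973069 = 0.9696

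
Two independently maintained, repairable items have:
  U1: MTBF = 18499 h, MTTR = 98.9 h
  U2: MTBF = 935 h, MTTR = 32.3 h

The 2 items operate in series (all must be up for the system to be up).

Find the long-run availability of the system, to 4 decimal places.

A(U1) = MTBF/(MTBF+MTTR) = 18499/(18499+98.9) = 0.994682
A(U2) = MTBF/(MTBF+MTTR) = 935/(935+32.3) = 0.966608
Series availability: 0.994682 × 0.966608 = 0.9615

0.9615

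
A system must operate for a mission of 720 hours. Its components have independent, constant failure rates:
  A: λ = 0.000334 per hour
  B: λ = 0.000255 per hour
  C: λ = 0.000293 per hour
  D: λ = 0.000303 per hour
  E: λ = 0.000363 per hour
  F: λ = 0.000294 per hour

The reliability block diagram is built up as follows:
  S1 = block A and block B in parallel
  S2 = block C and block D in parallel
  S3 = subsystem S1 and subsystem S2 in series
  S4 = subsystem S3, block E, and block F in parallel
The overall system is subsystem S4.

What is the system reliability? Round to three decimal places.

0.997

R(A) = exp(−0.000334 × 720) = 0.78625
R(B) = exp(−0.000255 × 720) = 0.83227
R(C) = exp(−0.000293 × 720) = 0.80981
R(D) = exp(−0.000303 × 720) = 0.80400
R(E) = exp(−0.000363 × 720) = 0.77000
R(F) = exp(−0.000294 × 720) = 0.80922
Parallel (A and B): 1 − (1 − 0.78625)(1 − 0.83227) = 0.96415
Parallel (C and D): 1 − (1 − 0.80981)(1 − 0.80400) = 0.96272
Series ([0.96415] and [0.96272]): 0.96415 × 0.96272 = 0.92821
Parallel ([0.92821], E, and F): 1 − (1 − 0.92821)(1 − 0.77000)(1 − 0.80922) = 0.997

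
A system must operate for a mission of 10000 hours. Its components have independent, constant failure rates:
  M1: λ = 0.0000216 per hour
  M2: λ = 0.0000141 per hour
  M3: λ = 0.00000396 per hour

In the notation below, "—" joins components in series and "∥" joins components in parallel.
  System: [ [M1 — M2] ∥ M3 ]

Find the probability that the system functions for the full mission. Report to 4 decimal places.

0.9883

R(M1) = exp(−0.0000216 × 10000) = 0.805735
R(M2) = exp(−0.0000141 × 10000) = 0.868489
R(M3) = exp(−0.00000396 × 10000) = 0.961174
Series (M1 and M2): 0.805735 × 0.868489 = 0.699772
Parallel ([0.699772] and M3): 1 − (1 − 0.699772)(1 − 0.961174) = 0.9883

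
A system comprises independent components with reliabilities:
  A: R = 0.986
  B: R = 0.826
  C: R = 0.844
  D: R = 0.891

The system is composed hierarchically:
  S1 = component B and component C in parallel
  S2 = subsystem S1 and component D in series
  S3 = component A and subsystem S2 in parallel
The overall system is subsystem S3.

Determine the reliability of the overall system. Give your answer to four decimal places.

Parallel (B and C): 1 − (1 − 0.826000)(1 − 0.844000) = 0.972856
Series ([0.972856] and D): 0.972856 × 0.891000 = 0.866815
Parallel (A and [0.866815]): 1 − (1 − 0.986000)(1 − 0.866815) = 0.9981

0.9981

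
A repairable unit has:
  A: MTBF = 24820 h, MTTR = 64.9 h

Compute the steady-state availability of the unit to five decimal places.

0.99739

A(A) = MTBF/(MTBF+MTTR) = 24820/(24820+64.9) = 0.99739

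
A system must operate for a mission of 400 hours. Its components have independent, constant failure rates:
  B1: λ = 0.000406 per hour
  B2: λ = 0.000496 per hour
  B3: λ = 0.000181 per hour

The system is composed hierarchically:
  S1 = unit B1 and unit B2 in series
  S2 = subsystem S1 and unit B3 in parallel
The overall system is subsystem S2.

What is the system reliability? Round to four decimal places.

0.9788

R(B1) = exp(−0.000406 × 400) = 0.850101
R(B2) = exp(−0.000496 × 400) = 0.820042
R(B3) = exp(−0.000181 × 400) = 0.930159
Series (B1 and B2): 0.850101 × 0.820042 = 0.697119
Parallel ([0.697119] and B3): 1 − (1 − 0.697119)(1 − 0.930159) = 0.9788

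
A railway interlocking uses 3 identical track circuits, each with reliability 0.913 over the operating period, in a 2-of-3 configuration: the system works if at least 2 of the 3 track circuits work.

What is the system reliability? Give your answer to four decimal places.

R = Σ_{i=2}^{3} C(3,i) p^i (1−p)^{3−i} with p = 0.913
C(3,2)·0.913^2·0.087^1 = 0.217562
C(3,3)·0.913^3·0.087^0 = 0.761048
Sum = 0.9786

0.9786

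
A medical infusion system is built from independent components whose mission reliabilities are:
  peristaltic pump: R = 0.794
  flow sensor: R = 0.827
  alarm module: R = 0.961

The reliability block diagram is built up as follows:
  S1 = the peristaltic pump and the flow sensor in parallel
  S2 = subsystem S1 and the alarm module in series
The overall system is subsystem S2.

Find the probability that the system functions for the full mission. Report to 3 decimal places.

Parallel (peristaltic pump and flow sensor): 1 − (1 − 0.79400)(1 − 0.82700) = 0.96436
Series ([0.96436] and alarm module): 0.96436 × 0.96100 = 0.927

0.927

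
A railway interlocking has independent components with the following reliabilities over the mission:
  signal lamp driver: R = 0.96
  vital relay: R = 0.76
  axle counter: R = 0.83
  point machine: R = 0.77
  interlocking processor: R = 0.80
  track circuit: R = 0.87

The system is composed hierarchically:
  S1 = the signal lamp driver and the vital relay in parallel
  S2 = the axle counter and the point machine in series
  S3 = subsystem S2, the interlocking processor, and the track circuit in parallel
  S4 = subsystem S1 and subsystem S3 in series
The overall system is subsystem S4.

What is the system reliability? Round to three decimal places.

0.981

Parallel (signal lamp driver and vital relay): 1 − (1 − 0.96000)(1 − 0.76000) = 0.99040
Series (axle counter and point machine): 0.83000 × 0.77000 = 0.63910
Parallel ([0.63910], interlocking processor, and track circuit): 1 − (1 − 0.63910)(1 − 0.80000)(1 − 0.87000) = 0.99062
Series ([0.99040] and [0.99062]): 0.99040 × 0.99062 = 0.981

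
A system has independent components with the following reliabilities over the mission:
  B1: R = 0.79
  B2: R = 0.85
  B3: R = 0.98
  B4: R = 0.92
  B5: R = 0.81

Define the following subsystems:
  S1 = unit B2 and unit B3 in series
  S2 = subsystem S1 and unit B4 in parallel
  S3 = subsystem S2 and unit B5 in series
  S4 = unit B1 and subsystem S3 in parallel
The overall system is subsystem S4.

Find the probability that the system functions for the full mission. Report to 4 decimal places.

Series (B2 and B3): 0.850000 × 0.980000 = 0.833000
Parallel ([0.833000] and B4): 1 − (1 − 0.833000)(1 − 0.920000) = 0.986640
Series ([0.986640] and B5): 0.986640 × 0.810000 = 0.799178
Parallel (B1 and [0.799178]): 1 − (1 − 0.790000)(1 − 0.799178) = 0.9578

0.9578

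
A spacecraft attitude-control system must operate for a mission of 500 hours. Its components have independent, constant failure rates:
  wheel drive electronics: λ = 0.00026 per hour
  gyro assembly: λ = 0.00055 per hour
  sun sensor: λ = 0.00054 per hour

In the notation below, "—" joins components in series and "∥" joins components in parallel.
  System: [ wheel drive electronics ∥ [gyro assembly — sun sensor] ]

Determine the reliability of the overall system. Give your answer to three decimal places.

R(wheel drive electronics) = exp(−0.00026 × 500) = 0.87810
R(gyro assembly) = exp(−0.00055 × 500) = 0.75957
R(sun sensor) = exp(−0.00054 × 500) = 0.76338
Series (gyro assembly and sun sensor): 0.75957 × 0.76338 = 0.57984
Parallel (wheel drive electronics and [0.57984]): 1 − (1 − 0.87810)(1 − 0.57984) = 0.949

0.949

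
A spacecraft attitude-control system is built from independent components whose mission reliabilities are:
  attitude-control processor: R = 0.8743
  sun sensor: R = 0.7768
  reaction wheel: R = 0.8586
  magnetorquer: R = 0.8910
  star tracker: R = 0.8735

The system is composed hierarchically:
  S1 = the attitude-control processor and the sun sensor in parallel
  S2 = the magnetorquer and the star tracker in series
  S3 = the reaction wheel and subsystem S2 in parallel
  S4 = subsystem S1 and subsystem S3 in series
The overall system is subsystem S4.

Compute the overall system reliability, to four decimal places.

Parallel (attitude-control processor and sun sensor): 1 − (1 − 0.874300)(1 − 0.776800) = 0.971944
Series (magnetorquer and star tracker): 0.891000 × 0.873500 = 0.778289
Parallel (reaction wheel and [0.778289]): 1 − (1 − 0.858600)(1 − 0.778289) = 0.968650
Series ([0.971944] and [0.968650]): 0.971944 × 0.968650 = 0.9415

0.9415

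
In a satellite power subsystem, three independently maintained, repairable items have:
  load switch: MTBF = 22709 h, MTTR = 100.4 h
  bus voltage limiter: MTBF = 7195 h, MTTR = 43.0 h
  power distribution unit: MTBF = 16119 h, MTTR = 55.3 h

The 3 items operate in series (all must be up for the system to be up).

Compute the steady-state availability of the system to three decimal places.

A(load switch) = MTBF/(MTBF+MTTR) = 22709/(22709+100.4) = 0.995598
A(bus voltage limiter) = MTBF/(MTBF+MTTR) = 7195/(7195+43.0) = 0.994059
A(power distribution unit) = MTBF/(MTBF+MTTR) = 16119/(16119+55.3) = 0.996581
Series availability: 0.995598 × 0.994059 × 0.996581 = 0.986

0.986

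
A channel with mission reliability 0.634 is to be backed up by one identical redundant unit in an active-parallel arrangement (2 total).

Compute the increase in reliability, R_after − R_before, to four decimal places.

R_before = 0.634
R_after = 1 − (1 − 0.634)^2 = 0.8660
ΔR = 0.8660 − 0.634 = 0.2320

0.2320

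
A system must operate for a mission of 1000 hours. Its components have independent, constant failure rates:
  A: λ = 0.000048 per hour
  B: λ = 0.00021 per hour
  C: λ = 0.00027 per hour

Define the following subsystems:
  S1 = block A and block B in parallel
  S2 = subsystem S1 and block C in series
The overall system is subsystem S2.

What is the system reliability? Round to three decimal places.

0.757

R(A) = exp(−0.000048 × 1000) = 0.95313
R(B) = exp(−0.00021 × 1000) = 0.81058
R(C) = exp(−0.00027 × 1000) = 0.76338
Parallel (A and B): 1 − (1 − 0.95313)(1 − 0.81058) = 0.99112
Series ([0.99112] and C): 0.99112 × 0.76338 = 0.757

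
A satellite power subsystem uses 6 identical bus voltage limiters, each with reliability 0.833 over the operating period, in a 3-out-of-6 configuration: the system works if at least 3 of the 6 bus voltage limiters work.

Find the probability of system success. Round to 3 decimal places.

0.991

R = Σ_{i=3}^{6} C(6,i) p^i (1−p)^{6−i} with p = 0.833
C(6,3)·0.833^3·0.167^3 = 0.05384
C(6,4)·0.833^4·0.167^2 = 0.20142
C(6,5)·0.833^5·0.167^1 = 0.40188
C(6,6)·0.833^6·0.167^0 = 0.33410
Sum = 0.991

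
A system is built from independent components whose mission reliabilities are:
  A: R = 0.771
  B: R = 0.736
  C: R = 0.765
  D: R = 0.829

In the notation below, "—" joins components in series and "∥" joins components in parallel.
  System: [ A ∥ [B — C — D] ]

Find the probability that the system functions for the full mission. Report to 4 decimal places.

Series (B, C, and D): 0.736000 × 0.765000 × 0.829000 = 0.466760
Parallel (A and [0.466760]): 1 − (1 − 0.771000)(1 − 0.466760) = 0.8779

0.8779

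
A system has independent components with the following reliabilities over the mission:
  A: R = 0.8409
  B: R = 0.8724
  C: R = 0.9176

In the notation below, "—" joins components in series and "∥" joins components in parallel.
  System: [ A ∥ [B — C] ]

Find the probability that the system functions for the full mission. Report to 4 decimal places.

Series (B and C): 0.872400 × 0.917600 = 0.800514
Parallel (A and [0.800514]): 1 − (1 − 0.840900)(1 − 0.800514) = 0.9683

0.9683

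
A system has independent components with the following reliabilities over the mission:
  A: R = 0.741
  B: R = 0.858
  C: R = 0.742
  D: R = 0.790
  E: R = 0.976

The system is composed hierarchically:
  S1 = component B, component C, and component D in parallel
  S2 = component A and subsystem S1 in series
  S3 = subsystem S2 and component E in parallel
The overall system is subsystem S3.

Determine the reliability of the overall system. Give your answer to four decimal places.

0.9936

Parallel (B, C, and D): 1 − (1 − 0.858000)(1 − 0.742000)(1 − 0.790000) = 0.992306
Series (A and [0.992306]): 0.741000 × 0.992306 = 0.735299
Parallel ([0.735299] and E): 1 − (1 − 0.735299)(1 − 0.976000) = 0.9936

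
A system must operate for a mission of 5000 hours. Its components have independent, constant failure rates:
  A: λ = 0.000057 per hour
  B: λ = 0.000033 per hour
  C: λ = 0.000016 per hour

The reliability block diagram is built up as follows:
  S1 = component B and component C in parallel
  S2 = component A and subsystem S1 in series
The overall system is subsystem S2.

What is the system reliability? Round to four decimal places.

R(A) = exp(−0.000057 × 5000) = 0.752014
R(B) = exp(−0.000033 × 5000) = 0.847894
R(C) = exp(−0.000016 × 5000) = 0.923116
Parallel (B and C): 1 − (1 − 0.847894)(1 − 0.923116) = 0.988305
Series (A and [0.988305]): 0.752014 × 0.988305 = 0.7432

0.7432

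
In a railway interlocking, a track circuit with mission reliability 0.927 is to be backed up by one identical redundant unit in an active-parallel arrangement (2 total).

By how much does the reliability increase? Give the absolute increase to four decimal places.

R_before = 0.927
R_after = 1 − (1 − 0.927)^2 = 0.9947
ΔR = 0.9947 − 0.927 = 0.0677

0.0677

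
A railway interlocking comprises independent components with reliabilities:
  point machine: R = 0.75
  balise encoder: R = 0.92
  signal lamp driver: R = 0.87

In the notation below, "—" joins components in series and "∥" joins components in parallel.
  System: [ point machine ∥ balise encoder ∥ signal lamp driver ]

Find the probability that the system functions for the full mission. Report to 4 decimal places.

Parallel (point machine, balise encoder, and signal lamp driver): 1 − (1 − 0.750000)(1 − 0.920000)(1 − 0.870000) = 0.9974

0.9974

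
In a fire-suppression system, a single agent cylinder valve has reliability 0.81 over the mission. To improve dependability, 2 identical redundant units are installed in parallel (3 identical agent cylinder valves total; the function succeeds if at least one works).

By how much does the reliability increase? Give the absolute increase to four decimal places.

0.1831

R_before = 0.81
R_after = 1 − (1 − 0.81)^3 = 0.9931
ΔR = 0.9931 − 0.81 = 0.1831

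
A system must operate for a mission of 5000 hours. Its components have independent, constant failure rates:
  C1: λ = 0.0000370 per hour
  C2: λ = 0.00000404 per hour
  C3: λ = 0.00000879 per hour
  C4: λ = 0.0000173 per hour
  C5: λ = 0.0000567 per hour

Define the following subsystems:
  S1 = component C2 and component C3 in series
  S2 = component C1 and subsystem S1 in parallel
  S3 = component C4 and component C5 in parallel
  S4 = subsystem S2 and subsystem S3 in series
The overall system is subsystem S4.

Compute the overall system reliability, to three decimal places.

0.969

R(C1) = exp(−0.0000370 × 5000) = 0.83110
R(C2) = exp(−0.00000404 × 5000) = 0.98000
R(C3) = exp(−0.00000879 × 5000) = 0.95700
R(C4) = exp(−0.0000173 × 5000) = 0.91714
R(C5) = exp(−0.0000567 × 5000) = 0.75314
Series (C2 and C3): 0.98000 × 0.95700 = 0.93786
Parallel (C1 and [0.93786]): 1 − (1 − 0.83110)(1 − 0.93786) = 0.98950
Parallel (C4 and C5): 1 − (1 − 0.91714)(1 − 0.75314) = 0.97955
Series ([0.98950] and [0.97955]): 0.98950 × 0.97955 = 0.969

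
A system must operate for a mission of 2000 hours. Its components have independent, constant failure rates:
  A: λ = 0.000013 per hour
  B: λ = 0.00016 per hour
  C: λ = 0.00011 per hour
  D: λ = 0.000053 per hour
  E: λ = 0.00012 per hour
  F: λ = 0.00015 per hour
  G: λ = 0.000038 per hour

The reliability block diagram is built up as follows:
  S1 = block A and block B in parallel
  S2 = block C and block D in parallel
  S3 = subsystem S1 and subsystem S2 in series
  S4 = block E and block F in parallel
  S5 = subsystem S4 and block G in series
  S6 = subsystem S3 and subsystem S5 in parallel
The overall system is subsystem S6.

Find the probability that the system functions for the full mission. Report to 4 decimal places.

0.9967

R(A) = exp(−0.000013 × 2000) = 0.974335
R(B) = exp(−0.00016 × 2000) = 0.726149
R(C) = exp(−0.00011 × 2000) = 0.802519
R(D) = exp(−0.000053 × 2000) = 0.899425
R(E) = exp(−0.00012 × 2000) = 0.786628
R(F) = exp(−0.00015 × 2000) = 0.740818
R(G) = exp(−0.000038 × 2000) = 0.926816
Parallel (A and B): 1 − (1 − 0.974335)(1 − 0.726149) = 0.992972
Parallel (C and D): 1 − (1 − 0.802519)(1 − 0.899425) = 0.980138
Series ([0.992972] and [0.980138]): 0.992972 × 0.980138 = 0.973250
Parallel (E and F): 1 − (1 − 0.786628)(1 − 0.740818) = 0.944698
Series ([0.944698] and G): 0.944698 × 0.926816 = 0.875561
Parallel ([0.973250] and [0.875561]): 1 − (1 − 0.973250)(1 − 0.875561) = 0.9967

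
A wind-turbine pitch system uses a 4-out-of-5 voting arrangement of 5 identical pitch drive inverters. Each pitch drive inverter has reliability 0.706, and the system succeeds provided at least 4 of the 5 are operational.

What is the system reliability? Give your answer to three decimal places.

0.541

R = Σ_{i=4}^{5} C(5,i) p^i (1−p)^{5−i} with p = 0.706
C(5,4)·0.706^4·0.294^1 = 0.36520
C(5,5)·0.706^5·0.294^0 = 0.17540
Sum = 0.541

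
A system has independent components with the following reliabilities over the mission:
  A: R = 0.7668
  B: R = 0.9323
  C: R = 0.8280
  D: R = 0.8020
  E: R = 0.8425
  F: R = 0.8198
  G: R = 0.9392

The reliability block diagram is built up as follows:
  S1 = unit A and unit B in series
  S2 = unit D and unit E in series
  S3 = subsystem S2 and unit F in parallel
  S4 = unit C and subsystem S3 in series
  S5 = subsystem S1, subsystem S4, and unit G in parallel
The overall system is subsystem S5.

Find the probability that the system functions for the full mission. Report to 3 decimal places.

0.996

Series (A and B): 0.76680 × 0.93230 = 0.71489
Series (D and E): 0.80200 × 0.84250 = 0.67569
Parallel ([0.67569] and F): 1 − (1 − 0.67569)(1 − 0.81980) = 0.94156
Series (C and [0.94156]): 0.82800 × 0.94156 = 0.77961
Parallel ([0.71489], [0.77961], and G): 1 − (1 − 0.71489)(1 − 0.77961)(1 − 0.93920) = 0.996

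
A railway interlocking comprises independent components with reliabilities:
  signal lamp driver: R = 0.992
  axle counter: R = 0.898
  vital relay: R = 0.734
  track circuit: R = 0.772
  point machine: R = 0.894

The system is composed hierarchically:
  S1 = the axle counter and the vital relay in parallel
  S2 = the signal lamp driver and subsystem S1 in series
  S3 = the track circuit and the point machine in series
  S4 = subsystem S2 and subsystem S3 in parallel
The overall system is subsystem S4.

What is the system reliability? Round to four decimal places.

Parallel (axle counter and vital relay): 1 − (1 − 0.898000)(1 − 0.734000) = 0.972868
Series (signal lamp driver and [0.972868]): 0.992000 × 0.972868 = 0.965085
Series (track circuit and point machine): 0.772000 × 0.894000 = 0.690168
Parallel ([0.965085] and [0.690168]): 1 − (1 − 0.965085)(1 − 0.690168) = 0.9892

0.9892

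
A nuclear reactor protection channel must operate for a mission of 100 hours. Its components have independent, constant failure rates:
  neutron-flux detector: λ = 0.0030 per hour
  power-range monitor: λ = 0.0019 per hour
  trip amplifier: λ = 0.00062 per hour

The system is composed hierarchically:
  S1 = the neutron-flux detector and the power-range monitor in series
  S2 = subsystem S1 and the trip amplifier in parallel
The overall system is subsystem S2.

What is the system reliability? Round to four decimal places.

0.9767

R(neutron-flux detector) = exp(−0.0030 × 100) = 0.740818
R(power-range monitor) = exp(−0.0019 × 100) = 0.826959
R(trip amplifier) = exp(−0.00062 × 100) = 0.939883
Series (neutron-flux detector and power-range monitor): 0.740818 × 0.826959 = 0.612626
Parallel ([0.612626] and trip amplifier): 1 − (1 − 0.612626)(1 − 0.939883) = 0.9767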